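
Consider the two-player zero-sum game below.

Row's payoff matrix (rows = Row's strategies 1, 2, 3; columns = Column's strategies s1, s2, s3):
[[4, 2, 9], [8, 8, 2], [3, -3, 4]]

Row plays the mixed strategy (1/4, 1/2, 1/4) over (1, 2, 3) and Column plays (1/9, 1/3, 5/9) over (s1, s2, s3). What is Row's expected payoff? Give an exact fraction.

Against (1/9, 1/3, 5/9), each row's expected payoff is 1: 55/9; 2: 14/3; 3: 14/9.
Taking the (1/4, 1/2, 1/4)-weighted average: (1/4)·(55/9) + (1/2)·(14/3) + (1/4)·(14/9) = 17/4.

17/4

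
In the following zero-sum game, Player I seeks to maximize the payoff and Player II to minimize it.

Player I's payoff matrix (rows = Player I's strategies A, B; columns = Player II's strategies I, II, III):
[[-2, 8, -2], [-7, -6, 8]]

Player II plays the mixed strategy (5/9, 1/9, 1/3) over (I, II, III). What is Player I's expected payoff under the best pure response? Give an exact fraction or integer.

-8/9

A: (-2)·(5/9) + (8)·(1/9) + (-2)·(1/3) = -8/9.
B: (-7)·(5/9) + (-6)·(1/9) + (8)·(1/3) = -17/9.
The best pure response is A with expected payoff -8/9.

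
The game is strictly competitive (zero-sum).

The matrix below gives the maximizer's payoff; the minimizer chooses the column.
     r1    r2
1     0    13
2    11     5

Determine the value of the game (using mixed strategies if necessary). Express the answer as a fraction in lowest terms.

143/19

Row minima are 0 and 5, so the maximizer's maximin is 5; column maxima are 11 and 13, so the minimizer's minimax is 11. These differ, so the equilibrium is in mixed strategies.
Let the maximizer play 1 with probability p. The minimizer is indifferent when 11(1−p) = 13p + 5(1−p), giving p = 6/19.
Let the minimizer play r1 with probability q. The maximizer is indifferent when 13(1−q) = 11q + 5(1−q), giving q = 8/19.
The value is 0·(8/19) + (13)·(11/19) = 143/19.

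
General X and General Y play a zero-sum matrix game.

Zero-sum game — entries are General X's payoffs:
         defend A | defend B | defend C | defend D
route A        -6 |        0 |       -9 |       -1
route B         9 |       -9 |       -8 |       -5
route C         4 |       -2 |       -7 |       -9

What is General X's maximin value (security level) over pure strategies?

-9

The worst-case payoff for each row is route A: -9, route B: -9, route C: -9.
The best of these is -9.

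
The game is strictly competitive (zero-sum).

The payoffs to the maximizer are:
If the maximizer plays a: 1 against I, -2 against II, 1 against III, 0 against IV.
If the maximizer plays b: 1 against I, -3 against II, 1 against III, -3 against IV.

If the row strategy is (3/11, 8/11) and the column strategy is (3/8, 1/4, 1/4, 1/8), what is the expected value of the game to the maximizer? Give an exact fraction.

Against (3/8, 1/4, 1/4, 1/8), each row's expected payoff is a: 1/8; b: -1/2.
Taking the (3/11, 8/11)-weighted average: (3/11)·(1/8) + (8/11)·(-1/2) = -29/88.

-29/88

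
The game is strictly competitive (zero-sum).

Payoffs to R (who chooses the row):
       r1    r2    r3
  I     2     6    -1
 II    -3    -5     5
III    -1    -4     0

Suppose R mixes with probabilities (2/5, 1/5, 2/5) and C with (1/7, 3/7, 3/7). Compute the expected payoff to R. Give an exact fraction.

1/7

Against (1/7, 3/7, 3/7), each row's expected payoff is I: 17/7; II: -3/7; III: -13/7.
Taking the (2/5, 1/5, 2/5)-weighted average: (2/5)·(17/7) + (1/5)·(-3/7) + (2/5)·(-13/7) = 1/7.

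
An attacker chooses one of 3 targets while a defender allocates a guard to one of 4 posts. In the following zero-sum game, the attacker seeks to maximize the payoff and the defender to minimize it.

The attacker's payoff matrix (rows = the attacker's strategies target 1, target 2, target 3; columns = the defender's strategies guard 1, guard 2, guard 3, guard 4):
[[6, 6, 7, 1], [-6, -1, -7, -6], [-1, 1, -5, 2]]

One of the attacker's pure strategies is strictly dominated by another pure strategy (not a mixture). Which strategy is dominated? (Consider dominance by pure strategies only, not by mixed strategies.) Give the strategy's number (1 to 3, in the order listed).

2

Compare target 2 with target 1: 6 > -6, 6 > -1, 7 > -7, 1 > -6.
So target 1 strictly dominates target 2 for the attacker; target 2 is strictly dominated.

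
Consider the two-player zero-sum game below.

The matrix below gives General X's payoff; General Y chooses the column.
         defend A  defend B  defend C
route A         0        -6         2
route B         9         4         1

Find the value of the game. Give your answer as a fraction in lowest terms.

Column defend A is strictly dominated by defend B for General Y (it gives General X more in every row).
The remaining 2×2 game on (route A, route B) × (defend B, defend C) has no saddle point. Let General X play route A with probability p; indifference gives −6p + 4(1−p) = 2p + (1−p), so p = 3/11.
Similarly General Y's optimal q on defend B is 1/11, and the value is -6·(1/11) + (2)·(10/11) = 14/11.

14/11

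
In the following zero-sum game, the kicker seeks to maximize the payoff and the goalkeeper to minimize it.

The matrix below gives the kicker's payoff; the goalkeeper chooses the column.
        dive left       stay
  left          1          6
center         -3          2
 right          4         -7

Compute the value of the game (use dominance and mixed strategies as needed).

Row center is strictly dominated by row left, so the kicker never plays it.
The remaining 2×2 game on (left, right) × (dive left, stay) has no saddle point. Let the kicker play left with probability p; indifference gives p + 4(1−p) = 6p − 7(1−p), so p = 11/16.
Similarly the goalkeeper's optimal q on dive left is 13/16, and the value is 1·(13/16) + (6)·(3/16) = 31/16.

31/16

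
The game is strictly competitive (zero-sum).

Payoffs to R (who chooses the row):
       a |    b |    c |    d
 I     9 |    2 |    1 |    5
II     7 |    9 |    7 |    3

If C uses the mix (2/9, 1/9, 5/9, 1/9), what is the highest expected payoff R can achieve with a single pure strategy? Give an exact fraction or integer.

61/9

I: (9)·(2/9) + (2)·(1/9) + (1)·(5/9) + (5)·(1/9) = 10/3.
II: (7)·(2/9) + (9)·(1/9) + (7)·(5/9) + (3)·(1/9) = 61/9.
The best pure response is II with expected payoff 61/9.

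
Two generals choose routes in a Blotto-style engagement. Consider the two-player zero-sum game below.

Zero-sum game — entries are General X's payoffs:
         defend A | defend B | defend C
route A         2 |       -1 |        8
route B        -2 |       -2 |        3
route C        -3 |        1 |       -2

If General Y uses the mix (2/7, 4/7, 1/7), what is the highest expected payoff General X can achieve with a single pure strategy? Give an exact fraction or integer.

8/7

route A: (2)·(2/7) + (-1)·(4/7) + (8)·(1/7) = 8/7.
route B: (-2)·(2/7) + (-2)·(4/7) + (3)·(1/7) = -9/7.
route C: (-3)·(2/7) + (1)·(4/7) + (-2)·(1/7) = -4/7.
The best pure response is route A with expected payoff 8/7.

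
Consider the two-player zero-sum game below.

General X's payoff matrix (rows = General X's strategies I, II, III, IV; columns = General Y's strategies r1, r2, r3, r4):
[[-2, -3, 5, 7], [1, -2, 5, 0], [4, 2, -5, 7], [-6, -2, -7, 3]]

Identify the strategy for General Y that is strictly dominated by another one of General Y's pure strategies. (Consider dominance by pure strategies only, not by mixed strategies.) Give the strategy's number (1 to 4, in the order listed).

General Y prefers columns that give General X less. Compare r4 with r2: -3 < 7, -2 < 0, 2 < 7, -2 < 3.
So r2 strictly dominates r4 for General Y; r4 is strictly dominated.

4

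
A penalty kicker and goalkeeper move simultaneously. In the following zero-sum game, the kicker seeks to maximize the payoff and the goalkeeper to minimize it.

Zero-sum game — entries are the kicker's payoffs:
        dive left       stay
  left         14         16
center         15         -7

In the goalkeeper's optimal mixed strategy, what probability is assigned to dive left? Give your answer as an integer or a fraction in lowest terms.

23/24

Row minima are 14 and -7, so the kicker's maximin is 14; column maxima are 15 and 16, so the goalkeeper's minimax is 15. These differ, so the equilibrium is in mixed strategies.
Let the goalkeeper play dive left with probability q. The kicker is indifferent when 14q + 16(1−q) = 15q − 7(1−q), giving q = 23/24.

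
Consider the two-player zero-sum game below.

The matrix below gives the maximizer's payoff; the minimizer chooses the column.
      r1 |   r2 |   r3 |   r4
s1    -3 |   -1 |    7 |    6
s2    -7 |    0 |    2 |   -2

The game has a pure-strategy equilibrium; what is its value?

-3

Row minima: -3, -7 → the maximizer's maximin is -3.
Column maxima: -3, 0, 7, 6 → the minimizer's minimax is -3.
They coincide at (s1, r1), so the value is -3.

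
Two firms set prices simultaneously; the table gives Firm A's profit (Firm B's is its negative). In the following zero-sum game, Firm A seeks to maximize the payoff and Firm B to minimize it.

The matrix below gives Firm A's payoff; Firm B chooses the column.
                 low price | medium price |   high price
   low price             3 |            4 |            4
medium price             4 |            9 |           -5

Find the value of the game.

31/10

Column medium price is strictly dominated by low price for Firm B (it gives Firm A more in every row).
The remaining 2×2 game on (low price, medium price) × (low price, high price) has no saddle point. Let Firm A play low price with probability p; indifference gives 3p + 4(1−p) = 4p − 5(1−p), so p = 9/10.
Similarly Firm B's optimal q on low price is 9/10, and the value is 3·(9/10) + (4)·(1/10) = 31/10.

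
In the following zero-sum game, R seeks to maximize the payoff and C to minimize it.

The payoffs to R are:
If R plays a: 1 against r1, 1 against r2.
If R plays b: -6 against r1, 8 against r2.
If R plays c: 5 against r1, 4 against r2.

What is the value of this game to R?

64/15

Row a is strictly dominated by row c, so R never plays it.
The remaining 2×2 game on (b, c) × (r1, r2) has no saddle point. Let R play b with probability p; indifference gives −6p + 5(1−p) = 8p + 4(1−p), so p = 1/15.
Similarly C's optimal q on r1 is 4/15, and the value is -6·(4/15) + (8)·(11/15) = 64/15.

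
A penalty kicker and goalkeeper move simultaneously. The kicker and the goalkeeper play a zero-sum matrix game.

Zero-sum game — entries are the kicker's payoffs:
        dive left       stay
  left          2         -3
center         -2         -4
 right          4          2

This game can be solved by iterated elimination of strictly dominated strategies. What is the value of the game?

2

Column dive left is strictly dominated by stay for the goalkeeper (-3<2, -4<-2, 2<4); eliminate dive left.
Row left is strictly dominated by row right (2>-3); eliminate left.
Row center is strictly dominated by row right (2>-4); eliminate center.
Only (right, stay) remains, with payoff 2.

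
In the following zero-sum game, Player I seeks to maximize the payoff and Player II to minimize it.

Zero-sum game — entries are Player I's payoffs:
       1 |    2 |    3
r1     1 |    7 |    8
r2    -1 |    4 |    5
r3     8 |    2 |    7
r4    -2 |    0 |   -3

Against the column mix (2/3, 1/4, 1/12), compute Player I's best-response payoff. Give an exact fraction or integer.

r1: (1)·(2/3) + (7)·(1/4) + (8)·(1/12) = 37/12.
r2: (-1)·(2/3) + (4)·(1/4) + (5)·(1/12) = 3/4.
r3: (8)·(2/3) + (2)·(1/4) + (7)·(1/12) = 77/12.
r4: (-2)·(2/3) + (0)·(1/4) + (-3)·(1/12) = -19/12.
The best pure response is r3 with expected payoff 77/12.

77/12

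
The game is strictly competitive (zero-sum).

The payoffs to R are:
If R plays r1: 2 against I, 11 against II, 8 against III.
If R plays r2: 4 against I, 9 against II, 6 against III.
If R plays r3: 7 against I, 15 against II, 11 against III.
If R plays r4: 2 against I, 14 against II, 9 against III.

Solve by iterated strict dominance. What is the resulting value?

7

Row r4 is strictly dominated by row r3 (7>2, 15>14, 11>9); eliminate r4.
Row r2 is strictly dominated by row r3 (7>4, 15>9, 11>6); eliminate r2.
Row r1 is strictly dominated by row r3 (7>2, 15>11, 11>8); eliminate r1.
Column III is strictly dominated by I for C (7<11); eliminate III.
Column II is strictly dominated by I for C (7<15); eliminate II.
Only (r3, I) remains, with payoff 7.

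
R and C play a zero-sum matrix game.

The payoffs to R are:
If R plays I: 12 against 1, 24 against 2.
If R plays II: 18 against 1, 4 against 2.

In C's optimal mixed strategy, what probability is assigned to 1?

Row minima are 12 and 4, so R's maximin is 12; column maxima are 18 and 24, so C's minimax is 18. These differ, so the equilibrium is in mixed strategies.
Let C play 1 with probability q. R is indifferent when 12q + 24(1−q) = 18q + 4(1−q), giving q = 10/13.

10/13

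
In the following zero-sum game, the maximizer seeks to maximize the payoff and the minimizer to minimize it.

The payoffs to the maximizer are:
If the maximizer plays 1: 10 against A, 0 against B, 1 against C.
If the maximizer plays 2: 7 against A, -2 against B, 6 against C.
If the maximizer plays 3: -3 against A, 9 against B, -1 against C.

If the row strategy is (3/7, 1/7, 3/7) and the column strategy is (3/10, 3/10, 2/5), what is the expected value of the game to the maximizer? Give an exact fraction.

Against (3/10, 3/10, 2/5), each row's expected payoff is 1: 17/5; 2: 39/10; 3: 7/5.
Taking the (3/7, 1/7, 3/7)-weighted average: (3/7)·(17/5) + (1/7)·(39/10) + (3/7)·(7/5) = 183/70.

183/70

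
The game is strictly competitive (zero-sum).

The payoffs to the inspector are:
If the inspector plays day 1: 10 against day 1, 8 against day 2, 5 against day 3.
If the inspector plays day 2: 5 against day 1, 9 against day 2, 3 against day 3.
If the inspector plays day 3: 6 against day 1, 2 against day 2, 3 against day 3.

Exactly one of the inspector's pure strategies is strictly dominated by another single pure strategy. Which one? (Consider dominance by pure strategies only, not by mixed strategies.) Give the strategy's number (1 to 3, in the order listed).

3

Compare day 3 with day 1: 10 > 6, 8 > 2, 5 > 3.
So day 1 strictly dominates day 3 for the inspector; day 3 is strictly dominated.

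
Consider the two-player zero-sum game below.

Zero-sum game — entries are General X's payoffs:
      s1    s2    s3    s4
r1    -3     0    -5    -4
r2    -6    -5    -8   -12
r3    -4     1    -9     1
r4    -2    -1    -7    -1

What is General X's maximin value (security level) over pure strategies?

-5

The worst-case payoff for each row is r1: -5, r2: -12, r3: -9, r4: -7.
The best of these is -5.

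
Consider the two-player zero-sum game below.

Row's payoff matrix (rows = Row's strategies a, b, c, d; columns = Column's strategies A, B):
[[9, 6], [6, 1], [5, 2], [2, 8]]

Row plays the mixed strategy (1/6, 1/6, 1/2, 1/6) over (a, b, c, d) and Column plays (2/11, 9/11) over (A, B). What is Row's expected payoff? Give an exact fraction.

23/6

Against (2/11, 9/11), each row's expected payoff is a: 72/11; b: 21/11; c: 28/11; d: 76/11.
Taking the (1/6, 1/6, 1/2, 1/6)-weighted average: (1/6)·(72/11) + (1/6)·(21/11) + (1/2)·(28/11) + (1/6)·(76/11) = 23/6.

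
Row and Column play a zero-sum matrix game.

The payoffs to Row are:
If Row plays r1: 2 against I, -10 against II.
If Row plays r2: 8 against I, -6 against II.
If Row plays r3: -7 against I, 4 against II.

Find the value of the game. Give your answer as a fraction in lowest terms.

-2/5

Row r1 is strictly dominated by row r2, so Row never plays it.
The remaining 2×2 game on (r2, r3) × (I, II) has no saddle point. Let Row play r2 with probability p; indifference gives 8p − 7(1−p) = −6p + 4(1−p), so p = 11/25.
Similarly Column's optimal q on I is 2/5, and the value is 8·(2/5) + (-6)·(3/5) = -2/5.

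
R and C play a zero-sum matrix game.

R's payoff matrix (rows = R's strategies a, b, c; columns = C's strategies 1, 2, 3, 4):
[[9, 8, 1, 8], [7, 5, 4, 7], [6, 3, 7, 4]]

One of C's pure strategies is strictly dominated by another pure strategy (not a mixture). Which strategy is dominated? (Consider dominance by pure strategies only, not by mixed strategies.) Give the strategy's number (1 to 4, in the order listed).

C prefers columns that give R less. Compare 1 with 2: 8 < 9, 5 < 7, 3 < 6.
So 2 strictly dominates 1 for C; 1 is strictly dominated.

1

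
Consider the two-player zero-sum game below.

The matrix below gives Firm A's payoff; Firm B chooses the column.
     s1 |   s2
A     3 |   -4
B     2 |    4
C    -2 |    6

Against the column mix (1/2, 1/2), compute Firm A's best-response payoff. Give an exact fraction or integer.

3

A: (3)·(1/2) + (-4)·(1/2) = -1/2.
B: (2)·(1/2) + (4)·(1/2) = 3.
C: (-2)·(1/2) + (6)·(1/2) = 2.
The best pure response is B with expected payoff 3.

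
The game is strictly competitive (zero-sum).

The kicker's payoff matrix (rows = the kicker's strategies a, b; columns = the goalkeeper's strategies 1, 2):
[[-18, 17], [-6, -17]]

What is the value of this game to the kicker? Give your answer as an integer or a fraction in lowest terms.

Row minima are -18 and -17, so the kicker's maximin is -17; column maxima are -6 and 17, so the goalkeeper's minimax is -6. These differ, so the equilibrium is in mixed strategies.
Let the kicker play a with probability p. The goalkeeper is indifferent when −18p − 6(1−p) = 17p − 17(1−p), giving p = 11/46.
Let the goalkeeper play 1 with probability q. The kicker is indifferent when −18q + 17(1−q) = −6q − 17(1−q), giving q = 17/23.
The value is -18·(17/23) + (17)·(6/23) = -204/23.

-204/23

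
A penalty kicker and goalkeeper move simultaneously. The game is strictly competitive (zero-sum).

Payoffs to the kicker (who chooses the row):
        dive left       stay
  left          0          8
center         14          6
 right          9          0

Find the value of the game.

7

Row right is strictly dominated by row center, so the kicker never plays it.
The remaining 2×2 game on (left, center) × (dive left, stay) has no saddle point. Let the kicker play left with probability p; indifference gives 14(1−p) = 8p + 6(1−p), so p = 1/2.
Similarly the goalkeeper's optimal q on dive left is 1/8, and the value is 0·(1/8) + (8)·(7/8) = 7.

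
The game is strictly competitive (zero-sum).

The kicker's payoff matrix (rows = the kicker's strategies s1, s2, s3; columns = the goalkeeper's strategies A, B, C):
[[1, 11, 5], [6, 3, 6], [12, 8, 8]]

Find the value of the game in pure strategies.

Row minima: 1, 3, 8 → the kicker's maximin is 8.
Column maxima: 12, 11, 8 → the goalkeeper's minimax is 8.
They coincide at (s3, C), so the value is 8.

8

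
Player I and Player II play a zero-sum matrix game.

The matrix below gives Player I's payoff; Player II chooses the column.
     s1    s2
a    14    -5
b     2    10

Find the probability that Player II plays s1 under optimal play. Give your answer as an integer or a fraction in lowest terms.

Row minima are -5 and 2, so Player I's maximin is 2; column maxima are 14 and 10, so Player II's minimax is 10. These differ, so the equilibrium is in mixed strategies.
Let Player II play s1 with probability q. Player I is indifferent when 14q − 5(1−q) = 2q + 10(1−q), giving q = 5/9.

5/9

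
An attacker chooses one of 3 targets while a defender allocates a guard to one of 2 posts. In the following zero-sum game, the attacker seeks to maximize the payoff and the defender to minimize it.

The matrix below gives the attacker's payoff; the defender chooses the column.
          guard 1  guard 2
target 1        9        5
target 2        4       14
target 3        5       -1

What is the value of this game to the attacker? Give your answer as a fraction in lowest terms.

53/7

Row target 3 is strictly dominated by row target 1, so the attacker never plays it.
The remaining 2×2 game on (target 1, target 2) × (guard 1, guard 2) has no saddle point. Let the attacker play target 1 with probability p; indifference gives 9p + 4(1−p) = 5p + 14(1−p), so p = 5/7.
Similarly the defender's optimal q on guard 1 is 9/14, and the value is 9·(9/14) + (5)·(5/14) = 53/7.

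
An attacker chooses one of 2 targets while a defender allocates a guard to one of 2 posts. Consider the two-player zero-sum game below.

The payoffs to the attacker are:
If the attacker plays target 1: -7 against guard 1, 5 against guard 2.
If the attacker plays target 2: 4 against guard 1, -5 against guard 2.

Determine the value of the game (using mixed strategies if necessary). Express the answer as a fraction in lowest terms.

-5/7

Row minima are -7 and -5, so the attacker's maximin is -5; column maxima are 4 and 5, so the defender's minimax is 4. These differ, so the equilibrium is in mixed strategies.
Let the attacker play target 1 with probability p. The defender is indifferent when −7p + 4(1−p) = 5p − 5(1−p), giving p = 3/7.
Let the defender play guard 1 with probability q. The attacker is indifferent when −7q + 5(1−q) = 4q − 5(1−q), giving q = 10/21.
The value is -7·(10/21) + (5)·(11/21) = -5/7.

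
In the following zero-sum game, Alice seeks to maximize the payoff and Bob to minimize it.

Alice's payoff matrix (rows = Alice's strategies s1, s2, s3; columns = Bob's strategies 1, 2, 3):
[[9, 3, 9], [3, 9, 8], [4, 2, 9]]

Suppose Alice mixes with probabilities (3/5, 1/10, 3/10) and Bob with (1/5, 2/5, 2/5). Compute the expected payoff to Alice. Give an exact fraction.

Against (1/5, 2/5, 2/5), each row's expected payoff is s1: 33/5; s2: 37/5; s3: 26/5.
Taking the (3/5, 1/10, 3/10)-weighted average: (3/5)·(33/5) + (1/10)·(37/5) + (3/10)·(26/5) = 313/50.

313/50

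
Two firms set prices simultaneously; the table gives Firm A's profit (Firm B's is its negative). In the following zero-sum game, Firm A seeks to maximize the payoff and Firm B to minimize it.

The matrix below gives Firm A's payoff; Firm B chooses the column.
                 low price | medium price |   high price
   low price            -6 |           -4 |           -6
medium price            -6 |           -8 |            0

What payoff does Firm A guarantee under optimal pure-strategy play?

-6

Row minima: -6, -8 → Firm A's maximin is -6.
Column maxima: -6, -4, 0 → Firm B's minimax is -6.
They coincide at (low price, low price), so the value is -6.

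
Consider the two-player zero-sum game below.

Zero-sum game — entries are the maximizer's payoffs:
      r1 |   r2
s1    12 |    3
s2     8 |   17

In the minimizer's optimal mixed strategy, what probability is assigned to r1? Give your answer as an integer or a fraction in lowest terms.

Row minima are 3 and 8, so the maximizer's maximin is 8; column maxima are 12 and 17, so the minimizer's minimax is 12. These differ, so the equilibrium is in mixed strategies.
Let the minimizer play r1 with probability q. The maximizer is indifferent when 12q + 3(1−q) = 8q + 17(1−q), giving q = 7/9.

7/9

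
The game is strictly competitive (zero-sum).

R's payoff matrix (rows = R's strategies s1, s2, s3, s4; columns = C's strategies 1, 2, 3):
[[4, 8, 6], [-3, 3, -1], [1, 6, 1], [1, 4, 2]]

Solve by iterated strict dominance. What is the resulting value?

4

Column 2 is strictly dominated by 1 for C (4<8, -3<3, 1<6, 1<4); eliminate 2.
Row s4 is strictly dominated by row s1 (4>1, 6>2); eliminate s4.
Row s2 is strictly dominated by row s1 (4>-3, 6>-1); eliminate s2.
Row s3 is strictly dominated by row s1 (4>1, 6>1); eliminate s3.
Column 3 is strictly dominated by 1 for C (4<6); eliminate 3.
Only (s1, 1) remains, with payoff 4.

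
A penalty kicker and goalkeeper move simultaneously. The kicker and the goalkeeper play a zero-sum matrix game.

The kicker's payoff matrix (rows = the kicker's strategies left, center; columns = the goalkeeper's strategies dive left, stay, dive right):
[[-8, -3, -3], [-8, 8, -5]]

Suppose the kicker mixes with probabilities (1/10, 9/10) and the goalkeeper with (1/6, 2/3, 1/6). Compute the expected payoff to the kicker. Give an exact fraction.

37/15

Against (1/6, 2/3, 1/6), each row's expected payoff is left: -23/6; center: 19/6.
Taking the (1/10, 9/10)-weighted average: (1/10)·(-23/6) + (9/10)·(19/6) = 37/15.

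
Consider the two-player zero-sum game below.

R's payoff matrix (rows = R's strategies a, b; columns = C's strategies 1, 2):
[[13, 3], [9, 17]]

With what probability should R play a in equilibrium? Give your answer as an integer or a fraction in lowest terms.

Row minima are 3 and 9, so R's maximin is 9; column maxima are 13 and 17, so C's minimax is 13. These differ, so the equilibrium is in mixed strategies.
Let R play a with probability p. C is indifferent when 13p + 9(1−p) = 3p + 17(1−p), giving p = 4/9.

4/9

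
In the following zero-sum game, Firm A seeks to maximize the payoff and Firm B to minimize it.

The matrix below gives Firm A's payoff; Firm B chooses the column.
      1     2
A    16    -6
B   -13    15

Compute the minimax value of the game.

81/25

Row minima are -6 and -13, so Firm A's maximin is -6; column maxima are 16 and 15, so Firm B's minimax is 15. These differ, so the equilibrium is in mixed strategies.
Let Firm A play A with probability p. Firm B is indifferent when 16p − 13(1−p) = −6p + 15(1−p), giving p = 14/25.
Let Firm B play 1 with probability q. Firm A is indifferent when 16q − 6(1−q) = −13q + 15(1−q), giving q = 21/50.
The value is 16·(21/50) + (-6)·(29/50) = 81/25.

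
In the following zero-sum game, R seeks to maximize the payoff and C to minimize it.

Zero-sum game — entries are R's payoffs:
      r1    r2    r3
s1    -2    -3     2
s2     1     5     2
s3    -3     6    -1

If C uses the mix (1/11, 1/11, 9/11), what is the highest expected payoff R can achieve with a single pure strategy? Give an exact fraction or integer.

s1: (-2)·(1/11) + (-3)·(1/11) + (2)·(9/11) = 13/11.
s2: (1)·(1/11) + (5)·(1/11) + (2)·(9/11) = 24/11.
s3: (-3)·(1/11) + (6)·(1/11) + (-1)·(9/11) = -6/11.
The best pure response is s2 with expected payoff 24/11.

24/11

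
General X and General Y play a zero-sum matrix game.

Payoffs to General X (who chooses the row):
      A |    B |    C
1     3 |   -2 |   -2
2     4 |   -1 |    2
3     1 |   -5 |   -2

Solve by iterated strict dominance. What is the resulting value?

-1

Column A is strictly dominated by B for General Y (-2<3, -1<4, -5<1); eliminate A.
Row 1 is strictly dominated by row 2 (-1>-2, 2>-2); eliminate 1.
Row 3 is strictly dominated by row 2 (-1>-5, 2>-2); eliminate 3.
Column C is strictly dominated by B for General Y (-1<2); eliminate C.
Only (2, B) remains, with payoff -1.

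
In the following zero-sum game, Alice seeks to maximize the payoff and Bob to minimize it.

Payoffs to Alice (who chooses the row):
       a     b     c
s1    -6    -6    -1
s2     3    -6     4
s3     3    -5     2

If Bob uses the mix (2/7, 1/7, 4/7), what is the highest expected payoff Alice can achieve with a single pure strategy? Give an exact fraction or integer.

s1: (-6)·(2/7) + (-6)·(1/7) + (-1)·(4/7) = -22/7.
s2: (3)·(2/7) + (-6)·(1/7) + (4)·(4/7) = 16/7.
s3: (3)·(2/7) + (-5)·(1/7) + (2)·(4/7) = 9/7.
The best pure response is s2 with expected payoff 16/7.

16/7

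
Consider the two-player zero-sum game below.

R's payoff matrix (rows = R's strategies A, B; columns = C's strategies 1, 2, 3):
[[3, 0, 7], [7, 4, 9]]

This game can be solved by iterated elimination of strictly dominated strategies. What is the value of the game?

Column 1 is strictly dominated by 2 for C (0<3, 4<7); eliminate 1.
Column 3 is strictly dominated by 2 for C (0<7, 4<9); eliminate 3.
Row A is strictly dominated by row B (4>0); eliminate A.
Only (B, 2) remains, with payoff 4.

4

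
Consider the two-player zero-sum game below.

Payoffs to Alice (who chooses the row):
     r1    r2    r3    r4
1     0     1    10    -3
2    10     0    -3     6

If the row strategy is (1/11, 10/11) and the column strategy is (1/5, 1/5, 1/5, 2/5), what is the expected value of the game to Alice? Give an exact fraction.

39/11

Against (1/5, 1/5, 1/5, 2/5), each row's expected payoff is 1: 1; 2: 19/5.
Taking the (1/11, 10/11)-weighted average: (1/11)·(1) + (10/11)·(19/5) = 39/11.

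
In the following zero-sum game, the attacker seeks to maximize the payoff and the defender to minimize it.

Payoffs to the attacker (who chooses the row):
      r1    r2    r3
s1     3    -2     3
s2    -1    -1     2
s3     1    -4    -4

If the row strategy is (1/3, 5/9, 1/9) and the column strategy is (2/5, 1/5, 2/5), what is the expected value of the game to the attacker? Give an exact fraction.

5/9

Against (2/5, 1/5, 2/5), each row's expected payoff is s1: 2; s2: 1/5; s3: -2.
Taking the (1/3, 5/9, 1/9)-weighted average: (1/3)·(2) + (5/9)·(1/5) + (1/9)·(-2) = 5/9.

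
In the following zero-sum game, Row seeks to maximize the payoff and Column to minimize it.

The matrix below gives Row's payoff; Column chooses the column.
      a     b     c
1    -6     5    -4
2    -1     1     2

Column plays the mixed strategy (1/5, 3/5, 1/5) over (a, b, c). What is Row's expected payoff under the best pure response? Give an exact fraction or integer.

1: (-6)·(1/5) + (5)·(3/5) + (-4)·(1/5) = 1.
2: (-1)·(1/5) + (1)·(3/5) + (2)·(1/5) = 4/5.
The best pure response is 1 with expected payoff 1.

1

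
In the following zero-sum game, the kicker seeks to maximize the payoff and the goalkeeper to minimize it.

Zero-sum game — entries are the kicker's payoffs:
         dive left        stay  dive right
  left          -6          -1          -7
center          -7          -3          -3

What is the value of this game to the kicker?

Column stay is strictly dominated by dive left for the goalkeeper (it gives the kicker more in every row).
The remaining 2×2 game on (left, center) × (dive left, dive right) has no saddle point. Let the kicker play left with probability p; indifference gives −6p − 7(1−p) = −7p − 3(1−p), so p = 4/5.
Similarly the goalkeeper's optimal q on dive left is 4/5, and the value is -6·(4/5) + (-7)·(1/5) = -31/5.

-31/5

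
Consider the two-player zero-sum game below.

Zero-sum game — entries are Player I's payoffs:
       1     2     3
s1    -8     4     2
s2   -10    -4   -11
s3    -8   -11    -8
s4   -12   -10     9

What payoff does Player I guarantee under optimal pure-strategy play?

-8

Row minima: -8, -11, -11, -12 → Player I's maximin is -8.
Column maxima: -8, 4, 9 → Player II's minimax is -8.
They coincide at (s1, 1), so the value is -8.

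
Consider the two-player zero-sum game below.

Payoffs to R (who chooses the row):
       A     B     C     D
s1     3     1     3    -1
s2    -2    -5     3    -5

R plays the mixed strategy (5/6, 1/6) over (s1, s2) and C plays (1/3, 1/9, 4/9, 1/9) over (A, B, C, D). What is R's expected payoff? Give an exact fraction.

101/54

Against (1/3, 1/9, 4/9, 1/9), each row's expected payoff is s1: 7/3; s2: -4/9.
Taking the (5/6, 1/6)-weighted average: (5/6)·(7/3) + (1/6)·(-4/9) = 101/54.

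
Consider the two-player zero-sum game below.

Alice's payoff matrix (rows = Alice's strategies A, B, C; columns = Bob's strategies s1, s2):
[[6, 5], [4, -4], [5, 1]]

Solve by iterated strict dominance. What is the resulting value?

5

Row B is strictly dominated by row A (6>4, 5>-4); eliminate B.
Row C is strictly dominated by row A (6>5, 5>1); eliminate C.
Column s1 is strictly dominated by s2 for Bob (5<6); eliminate s1.
Only (A, s2) remains, with payoff 5.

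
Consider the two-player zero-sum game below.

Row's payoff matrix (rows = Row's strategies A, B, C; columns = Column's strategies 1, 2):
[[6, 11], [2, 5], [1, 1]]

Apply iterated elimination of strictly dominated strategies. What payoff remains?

Row C is strictly dominated by row A (6>1, 11>1); eliminate C.
Row B is strictly dominated by row A (6>2, 11>5); eliminate B.
Column 2 is strictly dominated by 1 for Column (6<11); eliminate 2.
Only (A, 1) remains, with payoff 6.

6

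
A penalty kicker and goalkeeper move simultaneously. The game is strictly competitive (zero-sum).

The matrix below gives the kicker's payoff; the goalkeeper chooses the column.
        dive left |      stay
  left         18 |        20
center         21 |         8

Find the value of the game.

92/5

Row minima are 18 and 8, so the kicker's maximin is 18; column maxima are 21 and 20, so the goalkeeper's minimax is 20. These differ, so the equilibrium is in mixed strategies.
Let the kicker play left with probability p. The goalkeeper is indifferent when 18p + 21(1−p) = 20p + 8(1−p), giving p = 13/15.
Let the goalkeeper play dive left with probability q. The kicker is indifferent when 18q + 20(1−q) = 21q + 8(1−q), giving q = 4/5.
The value is 18·(4/5) + (20)·(1/5) = 92/5.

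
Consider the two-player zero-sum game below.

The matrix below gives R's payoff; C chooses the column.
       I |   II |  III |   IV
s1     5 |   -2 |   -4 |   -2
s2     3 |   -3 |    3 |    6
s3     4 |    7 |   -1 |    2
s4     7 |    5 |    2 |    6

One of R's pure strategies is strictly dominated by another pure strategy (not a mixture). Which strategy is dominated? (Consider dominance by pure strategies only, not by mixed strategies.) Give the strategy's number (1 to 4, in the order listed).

1

Compare s1 with s4: 7 > 5, 5 > -2, 2 > -4, 6 > -2.
So s4 strictly dominates s1 for R; s1 is strictly dominated.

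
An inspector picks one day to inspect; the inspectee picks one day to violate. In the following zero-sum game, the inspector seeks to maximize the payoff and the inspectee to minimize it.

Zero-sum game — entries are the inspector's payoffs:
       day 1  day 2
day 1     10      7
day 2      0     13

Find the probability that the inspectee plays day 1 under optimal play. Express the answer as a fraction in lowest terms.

Row minima are 7 and 0, so the inspector's maximin is 7; column maxima are 10 and 13, so the inspectee's minimax is 10. These differ, so the equilibrium is in mixed strategies.
Let the inspectee play day 1 with probability q. The inspector is indifferent when 10q + 7(1−q) = 13(1−q), giving q = 3/8.

3/8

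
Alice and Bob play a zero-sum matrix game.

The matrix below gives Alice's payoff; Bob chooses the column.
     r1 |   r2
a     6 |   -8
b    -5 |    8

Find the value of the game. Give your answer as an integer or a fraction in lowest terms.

8/27

Row minima are -8 and -5, so Alice's maximin is -5; column maxima are 6 and 8, so Bob's minimax is 6. These differ, so the equilibrium is in mixed strategies.
Let Alice play a with probability p. Bob is indifferent when 6p − 5(1−p) = −8p + 8(1−p), giving p = 13/27.
Let Bob play r1 with probability q. Alice is indifferent when 6q − 8(1−q) = −5q + 8(1−q), giving q = 16/27.
The value is 6·(16/27) + (-8)·(11/27) = 8/27.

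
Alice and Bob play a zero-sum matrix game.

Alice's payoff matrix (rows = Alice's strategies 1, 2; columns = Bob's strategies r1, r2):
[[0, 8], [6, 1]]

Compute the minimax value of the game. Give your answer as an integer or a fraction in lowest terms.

48/13

Row minima are 0 and 1, so Alice's maximin is 1; column maxima are 6 and 8, so Bob's minimax is 6. These differ, so the equilibrium is in mixed strategies.
Let Alice play 1 with probability p. Bob is indifferent when 6(1−p) = 8p + (1−p), giving p = 5/13.
Let Bob play r1 with probability q. Alice is indifferent when 8(1−q) = 6q + (1−q), giving q = 7/13.
The value is 0·(7/13) + (8)·(6/13) = 48/13.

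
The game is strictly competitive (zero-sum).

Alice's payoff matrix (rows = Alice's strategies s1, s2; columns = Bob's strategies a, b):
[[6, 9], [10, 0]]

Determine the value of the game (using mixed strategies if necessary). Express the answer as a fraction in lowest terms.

Row minima are 6 and 0, so Alice's maximin is 6; column maxima are 10 and 9, so Bob's minimax is 9. These differ, so the equilibrium is in mixed strategies.
Let Alice play s1 with probability p. Bob is indifferent when 6p + 10(1−p) = 9p, giving p = 10/13.
Let Bob play a with probability q. Alice is indifferent when 6q + 9(1−q) = 10q, giving q = 9/13.
The value is 6·(9/13) + (9)·(4/13) = 90/13.

90/13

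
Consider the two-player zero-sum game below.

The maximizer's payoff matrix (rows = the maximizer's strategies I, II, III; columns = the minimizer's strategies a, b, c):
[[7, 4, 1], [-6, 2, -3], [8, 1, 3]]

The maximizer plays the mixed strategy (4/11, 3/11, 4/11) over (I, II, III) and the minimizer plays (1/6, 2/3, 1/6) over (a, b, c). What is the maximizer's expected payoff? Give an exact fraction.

Against (1/6, 2/3, 1/6), each row's expected payoff is I: 4; II: -1/6; III: 5/2.
Taking the (4/11, 3/11, 4/11)-weighted average: (4/11)·(4) + (3/11)·(-1/6) + (4/11)·(5/2) = 51/22.

51/22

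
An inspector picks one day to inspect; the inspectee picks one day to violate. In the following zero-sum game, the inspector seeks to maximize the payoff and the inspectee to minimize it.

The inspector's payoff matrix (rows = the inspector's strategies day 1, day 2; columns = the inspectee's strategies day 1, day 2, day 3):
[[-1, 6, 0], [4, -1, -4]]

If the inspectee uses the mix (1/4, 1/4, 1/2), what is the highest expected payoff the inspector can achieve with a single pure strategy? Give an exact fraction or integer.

day 1: (-1)·(1/4) + (6)·(1/4) + (0)·(1/2) = 5/4.
day 2: (4)·(1/4) + (-1)·(1/4) + (-4)·(1/2) = -5/4.
The best pure response is day 1 with expected payoff 5/4.

5/4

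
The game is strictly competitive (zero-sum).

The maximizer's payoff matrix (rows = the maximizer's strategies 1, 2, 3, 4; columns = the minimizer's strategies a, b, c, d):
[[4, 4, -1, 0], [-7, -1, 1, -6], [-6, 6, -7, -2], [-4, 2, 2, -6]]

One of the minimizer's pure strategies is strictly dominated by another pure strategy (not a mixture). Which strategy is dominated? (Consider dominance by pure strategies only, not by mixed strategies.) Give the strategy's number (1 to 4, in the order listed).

The minimizer prefers columns that give the maximizer less. Compare b with d: 0 < 4, -6 < -1, -2 < 6, -6 < 2.
So d strictly dominates b for the minimizer; b is strictly dominated.

2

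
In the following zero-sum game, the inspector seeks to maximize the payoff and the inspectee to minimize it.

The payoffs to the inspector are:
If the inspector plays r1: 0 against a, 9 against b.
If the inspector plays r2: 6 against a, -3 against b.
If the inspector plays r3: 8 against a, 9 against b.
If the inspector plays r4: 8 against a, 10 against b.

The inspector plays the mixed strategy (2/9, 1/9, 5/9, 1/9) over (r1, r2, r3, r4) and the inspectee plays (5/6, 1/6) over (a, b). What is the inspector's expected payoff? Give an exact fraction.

Against (5/6, 1/6), each row's expected payoff is r1: 3/2; r2: 9/2; r3: 49/6; r4: 25/3.
Taking the (2/9, 1/9, 5/9, 1/9)-weighted average: (2/9)·(3/2) + (1/9)·(9/2) + (5/9)·(49/6) + (1/9)·(25/3) = 170/27.

170/27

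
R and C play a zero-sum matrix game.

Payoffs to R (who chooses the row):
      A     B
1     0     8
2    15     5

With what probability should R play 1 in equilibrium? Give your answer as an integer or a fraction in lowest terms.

Row minima are 0 and 5, so R's maximin is 5; column maxima are 15 and 8, so C's minimax is 8. These differ, so the equilibrium is in mixed strategies.
Let R play 1 with probability p. C is indifferent when 15(1−p) = 8p + 5(1−p), giving p = 5/9.

5/9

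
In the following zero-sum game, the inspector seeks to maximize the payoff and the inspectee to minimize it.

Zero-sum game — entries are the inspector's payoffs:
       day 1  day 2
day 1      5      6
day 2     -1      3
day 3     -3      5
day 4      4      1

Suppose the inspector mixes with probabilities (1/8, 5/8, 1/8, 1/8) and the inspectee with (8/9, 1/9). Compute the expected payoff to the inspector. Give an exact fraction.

35/72

Against (8/9, 1/9), each row's expected payoff is day 1: 46/9; day 2: -5/9; day 3: -19/9; day 4: 11/3.
Taking the (1/8, 5/8, 1/8, 1/8)-weighted average: (1/8)·(46/9) + (5/8)·(-5/9) + (1/8)·(-19/9) + (1/8)·(11/3) = 35/72.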